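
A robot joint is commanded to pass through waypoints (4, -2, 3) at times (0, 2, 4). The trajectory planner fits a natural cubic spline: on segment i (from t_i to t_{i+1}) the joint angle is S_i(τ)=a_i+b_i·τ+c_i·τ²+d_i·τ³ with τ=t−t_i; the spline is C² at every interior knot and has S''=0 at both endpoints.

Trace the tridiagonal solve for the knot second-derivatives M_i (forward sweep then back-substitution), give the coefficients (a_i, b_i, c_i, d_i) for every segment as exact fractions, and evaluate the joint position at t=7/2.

  seg 0: a=4 b=-35/8 c=0 d=11/32
  seg 1: a=-2 b=-1/4 c=33/16 d=-11/32
S(7/2) = 283/256

Δ: Δ0=-3, Δ1=5/2
row 1: diag=8, rhs=33; c'=1/4, d'=33/8
back: M1=33/8
M: M0=0, M1=33/8, M2=0
seg 0: a=4, c=M0/2=0, d=(M1−M0)/(6·2)=11/32, b=Δ0−h0·(2M0+M1)/6=-35/8
seg 1: a=-2, c=M1/2=33/16, d=(M2−M1)/(6·2)=-11/32, b=Δ1−h1·(2M1+M2)/6=-1/4
t_q=7/2 → seg 1, τ=3/2; S=-2+-1/4·τ+33/16·τ²+-11/32·τ³=283/256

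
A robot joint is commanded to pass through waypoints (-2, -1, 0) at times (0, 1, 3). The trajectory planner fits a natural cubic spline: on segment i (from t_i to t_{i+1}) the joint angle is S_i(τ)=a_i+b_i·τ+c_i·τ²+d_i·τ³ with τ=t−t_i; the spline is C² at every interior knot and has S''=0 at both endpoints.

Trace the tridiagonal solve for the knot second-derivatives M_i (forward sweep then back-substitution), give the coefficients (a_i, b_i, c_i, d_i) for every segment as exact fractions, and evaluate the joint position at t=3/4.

  seg 0: a=-2 b=13/12 c=0 d=-1/12
  seg 1: a=-1 b=5/6 c=-1/4 d=1/24
S(3/4) = -313/256

Δ: Δ0=1, Δ1=1/2
row 1: diag=6, rhs=-3; c'=1/3, d'=-1/2
back: M1=-1/2
M: M0=0, M1=-1/2, M2=0
seg 0: a=-2, c=M0/2=0, d=(M1−M0)/(6·1)=-1/12, b=Δ0−h0·(2M0+M1)/6=13/12
seg 1: a=-1, c=M1/2=-1/4, d=(M2−M1)/(6·2)=1/24, b=Δ1−h1·(2M1+M2)/6=5/6
t_q=3/4 → seg 0, τ=3/4; S=-2+13/12·τ+0·τ²+-1/12·τ³=-313/256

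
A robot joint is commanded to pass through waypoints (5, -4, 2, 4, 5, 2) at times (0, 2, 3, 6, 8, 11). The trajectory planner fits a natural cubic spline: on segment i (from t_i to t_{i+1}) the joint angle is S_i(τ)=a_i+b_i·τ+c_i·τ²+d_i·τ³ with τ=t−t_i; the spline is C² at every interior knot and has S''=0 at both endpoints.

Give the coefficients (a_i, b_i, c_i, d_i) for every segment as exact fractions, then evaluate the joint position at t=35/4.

  seg 0: a=5 b=-2762/331 c=0 d=2545/2648
  seg 1: a=-4 b=2111/662 c=7635/1324 d=-3913/1324
  seg 2: a=2 b=7753/1324 c=-1026/331 d=16325/35748
  seg 3: a=4 b=-273/662 c=4013/3972 d=-2201/7944
  seg 4: a=5 b=302/993 c=-1295/1986 d=1295/17874
S(35/4) = 207259/42368

Δ: Δ0=-9/2, Δ1=6, Δ2=2/3, Δ3=1/2, Δ4=-1
row 1: diag=6, rhs=63; c'=1/6, d'=21/2
row 2: denom=8−1·1/6=47/6; d'=(-32−1·21/2)/(47/6)=-255/47
row 3: denom=10−3·18/47=416/47; d'=(-1−3·-255/47)/(416/47)=359/208
row 4: denom=10−2·47/208=993/104; d'=(-9−2·359/208)/(993/104)=-1295/993
back: M4=-1295/993
back: M3=359/208−47/208·-1295/993=4013/1986
back: M2=-255/47−18/47·4013/1986=-2052/331
back: M1=21/2−1/6·-2052/331=7635/662
M: M0=0, M1=7635/662, M2=-2052/331, M3=4013/1986, M4=-1295/993, M5=0
seg 0: a=5, c=M0/2=0, d=(M1−M0)/(6·2)=2545/2648, b=Δ0−h0·(2M0+M1)/6=-2762/331
seg 1: a=-4, c=M1/2=7635/1324, d=(M2−M1)/(6·1)=-3913/1324, b=Δ1−h1·(2M1+M2)/6=2111/662
seg 2: a=2, c=M2/2=-1026/331, d=(M3−M2)/(6·3)=16325/35748, b=Δ2−h2·(2M2+M3)/6=7753/1324
seg 3: a=4, c=M3/2=4013/3972, d=(M4−M3)/(6·2)=-2201/7944, b=Δ3−h3·(2M3+M4)/6=-273/662
seg 4: a=5, c=M4/2=-1295/1986, d=(M5−M4)/(6·3)=1295/17874, b=Δ4−h4·(2M4+M5)/6=302/993
t_q=35/4 → seg 4, τ=3/4; S=5+302/993·τ+-1295/1986·τ²+1295/17874·τ³=207259/42368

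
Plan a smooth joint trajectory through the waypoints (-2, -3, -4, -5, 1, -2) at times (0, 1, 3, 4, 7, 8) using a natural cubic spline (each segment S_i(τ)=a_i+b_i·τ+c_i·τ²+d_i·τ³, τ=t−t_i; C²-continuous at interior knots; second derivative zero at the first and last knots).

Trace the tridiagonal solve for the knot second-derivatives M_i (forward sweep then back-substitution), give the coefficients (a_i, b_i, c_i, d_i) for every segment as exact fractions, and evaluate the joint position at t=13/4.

Δ: Δ0=-1, Δ1=-1/2, Δ2=-1, Δ3=2, Δ4=-3
row 1: diag=6, rhs=3; c'=1/3, d'=1/2
row 2: denom=6−2·1/3=16/3; d'=(-3−2·1/2)/(16/3)=-3/4
row 3: denom=8−1·3/16=125/16; d'=(18−1·-3/4)/(125/16)=12/5
row 4: denom=8−3·48/125=856/125; d'=(-30−3·12/5)/(856/125)=-2325/428
back: M4=-2325/428
back: M3=12/5−48/125·-2325/428=480/107
back: M2=-3/4−3/16·480/107=-681/428
back: M1=1/2−1/3·-681/428=441/428
M: M0=0, M1=441/428, M2=-681/428, M3=480/107, M4=-2325/428, M5=0
seg 0: a=-2, c=M0/2=0, d=(M1−M0)/(6·1)=147/856, b=Δ0−h0·(2M0+M1)/6=-1003/856
seg 1: a=-3, c=M1/2=441/856, d=(M2−M1)/(6·2)=-187/856, b=Δ1−h1·(2M1+M2)/6=-281/428
seg 2: a=-4, c=M2/2=-681/856, d=(M3−M2)/(6·1)=867/856, b=Δ2−h2·(2M2+M3)/6=-521/428
seg 3: a=-5, c=M3/2=240/107, d=(M4−M3)/(6·3)=-1415/2568, b=Δ3−h3·(2M3+M4)/6=197/856
seg 4: a=1, c=M4/2=-2325/856, d=(M5−M4)/(6·1)=775/856, b=Δ4−h4·(2M4+M5)/6=-509/428
t_q=13/4 → seg 2, τ=1/4; S=-4+-521/428·τ+-681/856·τ²+867/856·τ³=-237665/54784

  seg 0: a=-2 b=-1003/856 c=0 d=147/856
  seg 1: a=-3 b=-281/428 c=441/856 d=-187/856
  seg 2: a=-4 b=-521/428 c=-681/856 d=867/856
  seg 3: a=-5 b=197/856 c=240/107 d=-1415/2568
  seg 4: a=1 b=-509/428 c=-2325/856 d=775/856
S(13/4) = -237665/54784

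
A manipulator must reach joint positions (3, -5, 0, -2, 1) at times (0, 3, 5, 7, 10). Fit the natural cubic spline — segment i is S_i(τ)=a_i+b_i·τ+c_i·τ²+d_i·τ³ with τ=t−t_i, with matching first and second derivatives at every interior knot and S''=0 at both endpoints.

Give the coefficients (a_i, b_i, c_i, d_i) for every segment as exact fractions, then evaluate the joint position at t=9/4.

  seg 0: a=3 b=-833/180 c=0 d=353/1620
  seg 1: a=-5 b=113/90 c=353/180 d=-241/360
  seg 2: a=0 b=16/15 c=-37/18 d=23/45
  seg 3: a=-2 b=-46/45 c=91/90 d=-91/810
S(9/4) = -6311/1280

Δ: Δ0=-8/3, Δ1=5/2, Δ2=-1, Δ3=1
row 1: diag=10, rhs=31; c'=1/5, d'=31/10
row 2: denom=8−2·1/5=38/5; d'=(-21−2·31/10)/(38/5)=-68/19
row 3: denom=10−2·5/19=180/19; d'=(12−2·-68/19)/(180/19)=91/45
back: M3=91/45
back: M2=-68/19−5/19·91/45=-37/9
back: M1=31/10−1/5·-37/9=353/90
M: M0=0, M1=353/90, M2=-37/9, M3=91/45, M4=0
seg 0: a=3, c=M0/2=0, d=(M1−M0)/(6·3)=353/1620, b=Δ0−h0·(2M0+M1)/6=-833/180
seg 1: a=-5, c=M1/2=353/180, d=(M2−M1)/(6·2)=-241/360, b=Δ1−h1·(2M1+M2)/6=113/90
seg 2: a=0, c=M2/2=-37/18, d=(M3−M2)/(6·2)=23/45, b=Δ2−h2·(2M2+M3)/6=16/15
seg 3: a=-2, c=M3/2=91/90, d=(M4−M3)/(6·3)=-91/810, b=Δ3−h3·(2M3+M4)/6=-46/45
t_q=9/4 → seg 0, τ=9/4; S=3+-833/180·τ+0·τ²+353/1620·τ³=-6311/1280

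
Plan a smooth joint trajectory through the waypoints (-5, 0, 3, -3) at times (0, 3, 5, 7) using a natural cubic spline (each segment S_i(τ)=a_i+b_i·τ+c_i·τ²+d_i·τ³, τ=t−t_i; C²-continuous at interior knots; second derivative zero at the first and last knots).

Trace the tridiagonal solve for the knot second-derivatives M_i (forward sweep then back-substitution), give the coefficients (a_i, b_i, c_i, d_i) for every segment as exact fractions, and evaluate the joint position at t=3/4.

Δ: Δ0=5/3, Δ1=3/2, Δ2=-3
row 1: diag=10, rhs=-1; c'=1/5, d'=-1/10
row 2: denom=8−2·1/5=38/5; d'=(-27−2·-1/10)/(38/5)=-67/19
back: M2=-67/19
back: M1=-1/10−1/5·-67/19=23/38
M: M0=0, M1=23/38, M2=-67/19, M3=0
seg 0: a=-5, c=M0/2=0, d=(M1−M0)/(6·3)=23/684, b=Δ0−h0·(2M0+M1)/6=311/228
seg 1: a=0, c=M1/2=23/76, d=(M2−M1)/(6·2)=-157/456, b=Δ1−h1·(2M1+M2)/6=259/114
seg 2: a=3, c=M2/2=-67/38, d=(M3−M2)/(6·2)=67/228, b=Δ2−h2·(2M2+M3)/6=-37/57
t_q=3/4 → seg 0, τ=3/4; S=-5+311/228·τ+0·τ²+23/684·τ³=-19275/4864

  seg 0: a=-5 b=311/228 c=0 d=23/684
  seg 1: a=0 b=259/114 c=23/76 d=-157/456
  seg 2: a=3 b=-37/57 c=-67/38 d=67/228
S(3/4) = -19275/4864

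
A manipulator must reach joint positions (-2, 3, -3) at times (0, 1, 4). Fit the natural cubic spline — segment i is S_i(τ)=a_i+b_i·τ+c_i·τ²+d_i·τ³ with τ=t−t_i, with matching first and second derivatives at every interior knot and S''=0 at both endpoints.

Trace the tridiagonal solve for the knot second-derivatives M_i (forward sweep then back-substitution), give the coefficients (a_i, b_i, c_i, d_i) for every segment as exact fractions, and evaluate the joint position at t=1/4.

  seg 0: a=-2 b=47/8 c=0 d=-7/8
  seg 1: a=3 b=13/4 c=-21/8 d=7/24
S(1/4) = -279/512

Δ: Δ0=5, Δ1=-2
row 1: diag=8, rhs=-42; c'=3/8, d'=-21/4
back: M1=-21/4
M: M0=0, M1=-21/4, M2=0
seg 0: a=-2, c=M0/2=0, d=(M1−M0)/(6·1)=-7/8, b=Δ0−h0·(2M0+M1)/6=47/8
seg 1: a=3, c=M1/2=-21/8, d=(M2−M1)/(6·3)=7/24, b=Δ1−h1·(2M1+M2)/6=13/4
t_q=1/4 → seg 0, τ=1/4; S=-2+47/8·τ+0·τ²+-7/8·τ³=-279/512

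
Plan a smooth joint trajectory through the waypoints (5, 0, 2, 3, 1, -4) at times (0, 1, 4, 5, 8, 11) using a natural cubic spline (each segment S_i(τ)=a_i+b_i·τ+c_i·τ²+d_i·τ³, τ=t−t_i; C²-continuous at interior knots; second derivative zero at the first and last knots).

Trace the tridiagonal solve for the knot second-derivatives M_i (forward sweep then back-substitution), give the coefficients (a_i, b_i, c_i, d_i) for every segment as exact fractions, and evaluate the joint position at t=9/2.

Δ: Δ0=-5, Δ1=2/3, Δ2=1, Δ3=-2/3, Δ4=-5/3
row 1: diag=8, rhs=34; c'=3/8, d'=17/4
row 2: denom=8−3·3/8=55/8; d'=(2−3·17/4)/(55/8)=-86/55
row 3: denom=8−1·8/55=432/55; d'=(-10−1·-86/55)/(432/55)=-29/27
row 4: denom=12−3·55/144=521/48; d'=(-6−3·-29/27)/(521/48)=-400/1563
back: M4=-400/1563
back: M3=-29/27−55/144·-400/1563=-1526/1563
back: M2=-86/55−8/55·-1526/1563=-2222/1563
back: M1=17/4−3/8·-2222/1563=2492/521
M: M0=0, M1=2492/521, M2=-2222/1563, M3=-1526/1563, M4=-400/1563, M5=0
seg 0: a=5, c=M0/2=0, d=(M1−M0)/(6·1)=1246/1563, b=Δ0−h0·(2M0+M1)/6=-9061/1563
seg 1: a=0, c=M1/2=1246/521, d=(M2−M1)/(6·3)=-4849/14067, b=Δ1−h1·(2M1+M2)/6=-5323/1563
seg 2: a=2, c=M2/2=-1111/1563, d=(M3−M2)/(6·1)=116/1563, b=Δ2−h2·(2M2+M3)/6=2558/1563
seg 3: a=3, c=M3/2=-763/1563, d=(M4−M3)/(6·3)=563/14067, b=Δ3−h3·(2M3+M4)/6=228/521
seg 4: a=1, c=M4/2=-200/1563, d=(M5−M4)/(6·3)=200/14067, b=Δ4−h4·(2M4+M5)/6=-735/521
t_q=9/2 → seg 2, τ=1/2; S=2+2558/1563·τ+-1111/1563·τ²+116/1563·τ³=16567/6252

  seg 0: a=5 b=-9061/1563 c=0 d=1246/1563
  seg 1: a=0 b=-5323/1563 c=1246/521 d=-4849/14067
  seg 2: a=2 b=2558/1563 c=-1111/1563 d=116/1563
  seg 3: a=3 b=228/521 c=-763/1563 d=563/14067
  seg 4: a=1 b=-735/521 c=-200/1563 d=200/14067
S(9/2) = 16567/6252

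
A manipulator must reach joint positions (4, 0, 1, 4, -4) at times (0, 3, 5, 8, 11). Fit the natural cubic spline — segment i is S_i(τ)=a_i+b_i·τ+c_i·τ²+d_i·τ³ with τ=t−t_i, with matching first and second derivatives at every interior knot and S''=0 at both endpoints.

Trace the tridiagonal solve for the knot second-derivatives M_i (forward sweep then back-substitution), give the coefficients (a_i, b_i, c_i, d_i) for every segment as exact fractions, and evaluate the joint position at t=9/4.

  seg 0: a=4 b=-1283/708 c=0 d=113/2124
  seg 1: a=0 b=-133/354 c=113/236 d=-29/1416
  seg 2: a=1 b=229/177 c=21/59 d=-241/1593
  seg 3: a=4 b=-116/177 c=-178/177 d=178/1593
S(9/4) = 7985/15104

Δ: Δ0=-4/3, Δ1=1/2, Δ2=1, Δ3=-8/3
row 1: diag=10, rhs=11; c'=1/5, d'=11/10
row 2: denom=10−2·1/5=48/5; d'=(3−2·11/10)/(48/5)=1/12
row 3: denom=12−3·5/16=177/16; d'=(-22−3·1/12)/(177/16)=-356/177
back: M3=-356/177
back: M2=1/12−5/16·-356/177=42/59
back: M1=11/10−1/5·42/59=113/118
M: M0=0, M1=113/118, M2=42/59, M3=-356/177, M4=0
seg 0: a=4, c=M0/2=0, d=(M1−M0)/(6·3)=113/2124, b=Δ0−h0·(2M0+M1)/6=-1283/708
seg 1: a=0, c=M1/2=113/236, d=(M2−M1)/(6·2)=-29/1416, b=Δ1−h1·(2M1+M2)/6=-133/354
seg 2: a=1, c=M2/2=21/59, d=(M3−M2)/(6·3)=-241/1593, b=Δ2−h2·(2M2+M3)/6=229/177
seg 3: a=4, c=M3/2=-178/177, d=(M4−M3)/(6·3)=178/1593, b=Δ3−h3·(2M3+M4)/6=-116/177
t_q=9/4 → seg 0, τ=9/4; S=4+-1283/708·τ+0·τ²+113/2124·τ³=7985/15104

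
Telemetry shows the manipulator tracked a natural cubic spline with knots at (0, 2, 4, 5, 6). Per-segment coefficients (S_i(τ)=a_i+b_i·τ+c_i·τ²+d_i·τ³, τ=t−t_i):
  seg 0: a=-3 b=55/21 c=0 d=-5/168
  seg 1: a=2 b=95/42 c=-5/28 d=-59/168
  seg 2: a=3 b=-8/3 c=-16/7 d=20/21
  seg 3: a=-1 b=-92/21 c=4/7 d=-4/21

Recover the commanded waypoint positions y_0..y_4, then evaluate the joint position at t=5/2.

y_0 = S_0(0) = a_0 = -3
y_1 = S_1(0) = a_1 = 2
y_2 = S_2(0) = a_2 = 3
y_3 = S_3(0) = a_3 = -1
y_4 = S_3(1) = -5
t_q=5/2 is in segment 1 (τ=1/2); S_1(τ)=1363/448

y_0=-3 y_1=2 y_2=3 y_3=-1 y_4=-5
S(5/2) = 1363/448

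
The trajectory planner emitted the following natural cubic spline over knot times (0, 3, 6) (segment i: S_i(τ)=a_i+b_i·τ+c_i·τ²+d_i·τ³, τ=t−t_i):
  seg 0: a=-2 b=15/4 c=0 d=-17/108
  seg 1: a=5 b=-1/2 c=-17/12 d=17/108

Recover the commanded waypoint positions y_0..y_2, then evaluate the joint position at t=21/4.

y_0=-2 y_1=5 y_2=-5
S(21/4) = -385/256

y_0 = S_0(0) = a_0 = -2
y_1 = S_1(0) = a_1 = 5
y_2 = S_1(3) = -5
t_q=21/4 is in segment 1 (τ=9/4); S_1(τ)=-385/256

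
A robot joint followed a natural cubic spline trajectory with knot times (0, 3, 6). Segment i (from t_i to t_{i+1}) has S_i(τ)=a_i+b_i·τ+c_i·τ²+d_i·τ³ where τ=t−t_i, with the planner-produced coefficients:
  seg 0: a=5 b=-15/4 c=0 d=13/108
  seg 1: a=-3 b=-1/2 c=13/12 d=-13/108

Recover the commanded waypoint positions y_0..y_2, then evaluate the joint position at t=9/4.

y_0=5 y_1=-3 y_2=2
S(9/4) = -529/256

y_0 = S_0(0) = a_0 = 5
y_1 = S_1(0) = a_1 = -3
y_2 = S_1(3) = 2
t_q=9/4 is in segment 0 (τ=9/4); S_0(τ)=-529/256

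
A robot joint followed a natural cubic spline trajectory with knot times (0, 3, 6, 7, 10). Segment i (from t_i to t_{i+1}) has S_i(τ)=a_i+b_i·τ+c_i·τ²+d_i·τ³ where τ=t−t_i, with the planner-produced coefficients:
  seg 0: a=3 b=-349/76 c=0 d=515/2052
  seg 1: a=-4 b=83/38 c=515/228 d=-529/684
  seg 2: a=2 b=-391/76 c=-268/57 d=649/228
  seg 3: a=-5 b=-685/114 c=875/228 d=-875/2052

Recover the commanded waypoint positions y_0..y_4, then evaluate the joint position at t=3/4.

y_0=3 y_1=-4 y_2=2 y_3=-5 y_4=0
S(3/4) = -1645/4864

y_0 = S_0(0) = a_0 = 3
y_1 = S_1(0) = a_1 = -4
y_2 = S_2(0) = a_2 = 2
y_3 = S_3(0) = a_3 = -5
y_4 = S_3(3) = 0
t_q=3/4 is in segment 0 (τ=3/4); S_0(τ)=-1645/4864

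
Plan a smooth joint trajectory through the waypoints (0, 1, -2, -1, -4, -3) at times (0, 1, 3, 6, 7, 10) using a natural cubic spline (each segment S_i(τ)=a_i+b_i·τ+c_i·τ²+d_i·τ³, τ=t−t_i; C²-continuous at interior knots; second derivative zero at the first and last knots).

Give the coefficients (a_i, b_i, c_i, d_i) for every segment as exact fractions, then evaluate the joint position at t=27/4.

  seg 0: a=0 b=19/12 c=0 d=-7/12
  seg 1: a=1 b=-1/6 c=-7/4 d=13/24
  seg 2: a=-2 b=-2/3 c=3/2 d=-7/18
  seg 3: a=-1 b=-13/6 c=-2 d=7/6
  seg 4: a=-4 b=-8/3 c=3/2 d=-1/6
S(27/4) = -417/128

Δ: Δ0=1, Δ1=-3/2, Δ2=1/3, Δ3=-3, Δ4=1/3
row 1: diag=6, rhs=-15; c'=1/3, d'=-5/2
row 2: denom=10−2·1/3=28/3; d'=(11−2·-5/2)/(28/3)=12/7
row 3: denom=8−3·9/28=197/28; d'=(-20−3·12/7)/(197/28)=-704/197
row 4: denom=8−1·28/197=1548/197; d'=(20−1·-704/197)/(1548/197)=3
back: M4=3
back: M3=-704/197−28/197·3=-4
back: M2=12/7−9/28·-4=3
back: M1=-5/2−1/3·3=-7/2
M: M0=0, M1=-7/2, M2=3, M3=-4, M4=3, M5=0
seg 0: a=0, c=M0/2=0, d=(M1−M0)/(6·1)=-7/12, b=Δ0−h0·(2M0+M1)/6=19/12
seg 1: a=1, c=M1/2=-7/4, d=(M2−M1)/(6·2)=13/24, b=Δ1−h1·(2M1+M2)/6=-1/6
seg 2: a=-2, c=M2/2=3/2, d=(M3−M2)/(6·3)=-7/18, b=Δ2−h2·(2M2+M3)/6=-2/3
seg 3: a=-1, c=M3/2=-2, d=(M4−M3)/(6·1)=7/6, b=Δ3−h3·(2M3+M4)/6=-13/6
seg 4: a=-4, c=M4/2=3/2, d=(M5−M4)/(6·3)=-1/6, b=Δ4−h4·(2M4+M5)/6=-8/3
t_q=27/4 → seg 3, τ=3/4; S=-1+-13/6·τ+-2·τ²+7/6·τ³=-417/128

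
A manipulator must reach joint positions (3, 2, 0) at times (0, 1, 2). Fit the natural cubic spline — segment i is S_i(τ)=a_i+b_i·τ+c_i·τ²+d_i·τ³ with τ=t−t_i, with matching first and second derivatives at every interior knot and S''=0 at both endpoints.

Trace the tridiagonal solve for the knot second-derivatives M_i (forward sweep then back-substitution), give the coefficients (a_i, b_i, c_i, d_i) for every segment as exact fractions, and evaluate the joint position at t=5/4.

Δ: Δ0=-1, Δ1=-2
row 1: diag=4, rhs=-6; c'=1/4, d'=-3/2
back: M1=-3/2
M: M0=0, M1=-3/2, M2=0
seg 0: a=3, c=M0/2=0, d=(M1−M0)/(6·1)=-1/4, b=Δ0−h0·(2M0+M1)/6=-3/4
seg 1: a=2, c=M1/2=-3/4, d=(M2−M1)/(6·1)=1/4, b=Δ1−h1·(2M1+M2)/6=-3/2
t_q=5/4 → seg 1, τ=1/4; S=2+-3/2·τ+-3/4·τ²+1/4·τ³=405/256

  seg 0: a=3 b=-3/4 c=0 d=-1/4
  seg 1: a=2 b=-3/2 c=-3/4 d=1/4
S(5/4) = 405/256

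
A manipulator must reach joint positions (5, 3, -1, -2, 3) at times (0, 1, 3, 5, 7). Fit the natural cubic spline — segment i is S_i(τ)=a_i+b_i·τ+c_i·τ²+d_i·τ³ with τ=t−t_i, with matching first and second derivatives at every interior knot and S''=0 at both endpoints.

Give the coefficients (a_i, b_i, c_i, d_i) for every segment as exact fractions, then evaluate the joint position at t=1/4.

Δ: Δ0=-2, Δ1=-2, Δ2=-1/2, Δ3=5/2
row 1: diag=6, rhs=0; c'=1/3, d'=0
row 2: denom=8−2·1/3=22/3; d'=(9−2·0)/(22/3)=27/22
row 3: denom=8−2·3/11=82/11; d'=(18−2·27/22)/(82/11)=171/82
back: M3=171/82
back: M2=27/22−3/11·171/82=27/41
back: M1=0−1/3·27/41=-9/41
M: M0=0, M1=-9/41, M2=27/41, M3=171/82, M4=0
seg 0: a=5, c=M0/2=0, d=(M1−M0)/(6·1)=-3/82, b=Δ0−h0·(2M0+M1)/6=-161/82
seg 1: a=3, c=M1/2=-9/82, d=(M2−M1)/(6·2)=3/41, b=Δ1−h1·(2M1+M2)/6=-85/41
seg 2: a=-1, c=M2/2=27/82, d=(M3−M2)/(6·2)=39/328, b=Δ2−h2·(2M2+M3)/6=-67/41
seg 3: a=-2, c=M3/2=171/164, d=(M4−M3)/(6·2)=-57/328, b=Δ3−h3·(2M3+M4)/6=91/82
t_q=1/4 → seg 0, τ=1/4; S=5+-161/82·τ+0·τ²+-3/82·τ³=23661/5248

  seg 0: a=5 b=-161/82 c=0 d=-3/82
  seg 1: a=3 b=-85/41 c=-9/82 d=3/41
  seg 2: a=-1 b=-67/41 c=27/82 d=39/328
  seg 3: a=-2 b=91/82 c=171/164 d=-57/328
S(1/4) = 23661/5248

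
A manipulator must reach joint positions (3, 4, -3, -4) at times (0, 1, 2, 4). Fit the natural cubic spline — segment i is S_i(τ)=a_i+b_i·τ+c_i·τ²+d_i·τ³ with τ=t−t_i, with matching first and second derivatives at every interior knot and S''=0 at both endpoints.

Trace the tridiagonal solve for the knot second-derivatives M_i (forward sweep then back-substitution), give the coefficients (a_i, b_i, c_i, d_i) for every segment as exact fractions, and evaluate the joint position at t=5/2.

  seg 0: a=3 b=155/46 c=0 d=-109/46
  seg 1: a=4 b=-86/23 c=-327/46 d=177/46
  seg 2: a=-3 b=-295/46 c=102/23 d=-17/23
S(5/2) = -955/184

Δ: Δ0=1, Δ1=-7, Δ2=-1/2
row 1: diag=4, rhs=-48; c'=1/4, d'=-12
row 2: denom=6−1·1/4=23/4; d'=(39−1·-12)/(23/4)=204/23
back: M2=204/23
back: M1=-12−1/4·204/23=-327/23
M: M0=0, M1=-327/23, M2=204/23, M3=0
seg 0: a=3, c=M0/2=0, d=(M1−M0)/(6·1)=-109/46, b=Δ0−h0·(2M0+M1)/6=155/46
seg 1: a=4, c=M1/2=-327/46, d=(M2−M1)/(6·1)=177/46, b=Δ1−h1·(2M1+M2)/6=-86/23
seg 2: a=-3, c=M2/2=102/23, d=(M3−M2)/(6·2)=-17/23, b=Δ2−h2·(2M2+M3)/6=-295/46
t_q=5/2 → seg 2, τ=1/2; S=-3+-295/46·τ+102/23·τ²+-17/23·τ³=-955/184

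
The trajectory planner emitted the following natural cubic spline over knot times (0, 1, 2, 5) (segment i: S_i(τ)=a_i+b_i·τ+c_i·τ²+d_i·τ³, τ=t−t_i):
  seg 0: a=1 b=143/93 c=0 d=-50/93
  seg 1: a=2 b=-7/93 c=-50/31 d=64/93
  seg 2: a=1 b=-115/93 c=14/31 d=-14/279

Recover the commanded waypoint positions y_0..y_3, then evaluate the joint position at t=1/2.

y_0 = S_0(0) = a_0 = 1
y_1 = S_1(0) = a_1 = 2
y_2 = S_2(0) = a_2 = 1
y_3 = S_2(3) = 0
t_q=1/2 is in segment 0 (τ=1/2); S_0(τ)=211/124

y_0=1 y_1=2 y_2=1 y_3=0
S(1/2) = 211/124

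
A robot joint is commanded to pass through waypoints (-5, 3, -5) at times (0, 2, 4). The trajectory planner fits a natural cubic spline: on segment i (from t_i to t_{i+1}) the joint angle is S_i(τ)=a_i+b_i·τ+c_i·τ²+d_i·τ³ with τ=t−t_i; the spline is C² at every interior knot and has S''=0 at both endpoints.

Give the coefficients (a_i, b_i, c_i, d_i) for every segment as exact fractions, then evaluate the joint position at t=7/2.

Δ: Δ0=4, Δ1=-4
row 1: diag=8, rhs=-48; c'=1/4, d'=-6
back: M1=-6
M: M0=0, M1=-6, M2=0
seg 0: a=-5, c=M0/2=0, d=(M1−M0)/(6·2)=-1/2, b=Δ0−h0·(2M0+M1)/6=6
seg 1: a=3, c=M1/2=-3, d=(M2−M1)/(6·2)=1/2, b=Δ1−h1·(2M1+M2)/6=0
t_q=7/2 → seg 1, τ=3/2; S=3+0·τ+-3·τ²+1/2·τ³=-33/16

  seg 0: a=-5 b=6 c=0 d=-1/2
  seg 1: a=3 b=0 c=-3 d=1/2
S(7/2) = -33/16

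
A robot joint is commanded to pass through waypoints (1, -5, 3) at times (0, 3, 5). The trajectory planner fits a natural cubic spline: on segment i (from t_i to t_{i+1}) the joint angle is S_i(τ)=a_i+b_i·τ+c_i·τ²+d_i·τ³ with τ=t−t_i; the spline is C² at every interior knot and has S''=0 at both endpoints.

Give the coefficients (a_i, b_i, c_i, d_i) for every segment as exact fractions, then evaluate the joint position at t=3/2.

Δ: Δ0=-2, Δ1=4
row 1: diag=10, rhs=36; c'=1/5, d'=18/5
back: M1=18/5
M: M0=0, M1=18/5, M2=0
seg 0: a=1, c=M0/2=0, d=(M1−M0)/(6·3)=1/5, b=Δ0−h0·(2M0+M1)/6=-19/5
seg 1: a=-5, c=M1/2=9/5, d=(M2−M1)/(6·2)=-3/10, b=Δ1−h1·(2M1+M2)/6=8/5
t_q=3/2 → seg 0, τ=3/2; S=1+-19/5·τ+0·τ²+1/5·τ³=-161/40

  seg 0: a=1 b=-19/5 c=0 d=1/5
  seg 1: a=-5 b=8/5 c=9/5 d=-3/10
S(3/2) = -161/40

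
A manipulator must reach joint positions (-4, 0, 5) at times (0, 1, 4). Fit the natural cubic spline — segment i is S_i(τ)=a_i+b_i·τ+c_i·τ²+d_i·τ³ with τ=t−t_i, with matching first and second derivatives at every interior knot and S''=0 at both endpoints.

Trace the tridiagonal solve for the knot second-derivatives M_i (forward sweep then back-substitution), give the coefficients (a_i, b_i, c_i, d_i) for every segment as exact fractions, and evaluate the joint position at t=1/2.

  seg 0: a=-4 b=103/24 c=0 d=-7/24
  seg 1: a=0 b=41/12 c=-7/8 d=7/72
S(1/2) = -121/64

Δ: Δ0=4, Δ1=5/3
row 1: diag=8, rhs=-14; c'=3/8, d'=-7/4
back: M1=-7/4
M: M0=0, M1=-7/4, M2=0
seg 0: a=-4, c=M0/2=0, d=(M1−M0)/(6·1)=-7/24, b=Δ0−h0·(2M0+M1)/6=103/24
seg 1: a=0, c=M1/2=-7/8, d=(M2−M1)/(6·3)=7/72, b=Δ1−h1·(2M1+M2)/6=41/12
t_q=1/2 → seg 0, τ=1/2; S=-4+103/24·τ+0·τ²+-7/24·τ³=-121/64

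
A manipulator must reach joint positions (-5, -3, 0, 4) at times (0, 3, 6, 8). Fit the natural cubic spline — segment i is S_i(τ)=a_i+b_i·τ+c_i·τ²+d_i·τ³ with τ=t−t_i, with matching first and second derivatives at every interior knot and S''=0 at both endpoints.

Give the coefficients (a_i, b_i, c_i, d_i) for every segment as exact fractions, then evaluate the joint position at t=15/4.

  seg 0: a=-5 b=73/111 c=0 d=1/999
  seg 1: a=-3 b=76/111 c=1/111 d=32/999
  seg 2: a=0 b=178/111 c=11/37 d=-11/222
S(15/4) = -1461/592

Δ: Δ0=2/3, Δ1=1, Δ2=2
row 1: diag=12, rhs=2; c'=1/4, d'=1/6
row 2: denom=10−3·1/4=37/4; d'=(6−3·1/6)/(37/4)=22/37
back: M2=22/37
back: M1=1/6−1/4·22/37=2/111
M: M0=0, M1=2/111, M2=22/37, M3=0
seg 0: a=-5, c=M0/2=0, d=(M1−M0)/(6·3)=1/999, b=Δ0−h0·(2M0+M1)/6=73/111
seg 1: a=-3, c=M1/2=1/111, d=(M2−M1)/(6·3)=32/999, b=Δ1−h1·(2M1+M2)/6=76/111
seg 2: a=0, c=M2/2=11/37, d=(M3−M2)/(6·2)=-11/222, b=Δ2−h2·(2M2+M3)/6=178/111
t_q=15/4 → seg 1, τ=3/4; S=-3+76/111·τ+1/111·τ²+32/999·τ³=-1461/592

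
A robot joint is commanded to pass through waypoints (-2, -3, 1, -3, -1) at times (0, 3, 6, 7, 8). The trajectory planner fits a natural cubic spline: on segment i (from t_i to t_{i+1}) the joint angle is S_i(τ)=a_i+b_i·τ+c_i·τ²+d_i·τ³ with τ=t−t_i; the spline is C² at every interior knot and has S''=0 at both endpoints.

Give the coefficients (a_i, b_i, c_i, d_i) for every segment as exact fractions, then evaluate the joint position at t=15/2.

  seg 0: a=-2 b=-171/112 c=0 d=401/3024
  seg 1: a=-3 b=115/56 c=401/336 d=-1445/3024
  seg 2: a=1 b=-59/16 c=-87/28 d=313/112
  seg 3: a=-3 b=-85/56 c=591/112 d=-197/112
S(15/2) = -2383/896

Δ: Δ0=-1/3, Δ1=4/3, Δ2=-4, Δ3=2
row 1: diag=12, rhs=10; c'=1/4, d'=5/6
row 2: denom=8−3·1/4=29/4; d'=(-32−3·5/6)/(29/4)=-138/29
row 3: denom=4−1·4/29=112/29; d'=(36−1·-138/29)/(112/29)=591/56
back: M3=591/56
back: M2=-138/29−4/29·591/56=-87/14
back: M1=5/6−1/4·-87/14=401/168
M: M0=0, M1=401/168, M2=-87/14, M3=591/56, M4=0
seg 0: a=-2, c=M0/2=0, d=(M1−M0)/(6·3)=401/3024, b=Δ0−h0·(2M0+M1)/6=-171/112
seg 1: a=-3, c=M1/2=401/336, d=(M2−M1)/(6·3)=-1445/3024, b=Δ1−h1·(2M1+M2)/6=115/56
seg 2: a=1, c=M2/2=-87/28, d=(M3−M2)/(6·1)=313/112, b=Δ2−h2·(2M2+M3)/6=-59/16
seg 3: a=-3, c=M3/2=591/112, d=(M4−M3)/(6·1)=-197/112, b=Δ3−h3·(2M3+M4)/6=-85/56
t_q=15/2 → seg 3, τ=1/2; S=-3+-85/56·τ+591/112·τ²+-197/112·τ³=-2383/896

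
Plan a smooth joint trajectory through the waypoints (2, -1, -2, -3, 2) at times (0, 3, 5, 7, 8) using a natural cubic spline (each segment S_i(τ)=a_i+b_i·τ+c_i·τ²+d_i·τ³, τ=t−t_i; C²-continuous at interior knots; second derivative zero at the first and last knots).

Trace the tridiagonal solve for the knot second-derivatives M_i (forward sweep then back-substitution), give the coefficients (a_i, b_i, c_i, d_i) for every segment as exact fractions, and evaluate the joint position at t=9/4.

Δ: Δ0=-1, Δ1=-1/2, Δ2=-1/2, Δ3=5
row 1: diag=10, rhs=3; c'=1/5, d'=3/10
row 2: denom=8−2·1/5=38/5; d'=(0−2·3/10)/(38/5)=-3/38
row 3: denom=6−2·5/19=104/19; d'=(33−2·-3/38)/(104/19)=315/52
back: M3=315/52
back: M2=-3/38−5/19·315/52=-87/52
back: M1=3/10−1/5·-87/52=33/52
M: M0=0, M1=33/52, M2=-87/52, M3=315/52, M4=0
seg 0: a=2, c=M0/2=0, d=(M1−M0)/(6·3)=11/312, b=Δ0−h0·(2M0+M1)/6=-137/104
seg 1: a=-1, c=M1/2=33/104, d=(M2−M1)/(6·2)=-5/26, b=Δ1−h1·(2M1+M2)/6=-19/52
seg 2: a=-2, c=M2/2=-87/104, d=(M3−M2)/(6·2)=67/104, b=Δ2−h2·(2M2+M3)/6=-73/52
seg 3: a=-3, c=M3/2=315/104, d=(M4−M3)/(6·1)=-105/104, b=Δ3−h3·(2M3+M4)/6=155/52
t_q=9/4 → seg 0, τ=9/4; S=2+-137/104·τ+0·τ²+11/312·τ³=-3743/6656

  seg 0: a=2 b=-137/104 c=0 d=11/312
  seg 1: a=-1 b=-19/52 c=33/104 d=-5/26
  seg 2: a=-2 b=-73/52 c=-87/104 d=67/104
  seg 3: a=-3 b=155/52 c=315/104 d=-105/104
S(9/4) = -3743/6656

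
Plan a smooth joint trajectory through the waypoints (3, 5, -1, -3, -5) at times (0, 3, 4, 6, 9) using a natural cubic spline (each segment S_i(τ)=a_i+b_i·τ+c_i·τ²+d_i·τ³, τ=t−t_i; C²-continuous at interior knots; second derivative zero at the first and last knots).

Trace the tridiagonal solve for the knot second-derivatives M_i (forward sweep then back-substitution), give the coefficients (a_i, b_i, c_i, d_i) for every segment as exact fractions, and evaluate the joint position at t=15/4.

  seg 0: a=3 b=260/73 c=0 d=-634/1971
  seg 1: a=5 b=-374/73 c=-634/219 d=442/219
  seg 2: a=-1 b=-1064/219 c=692/219 d=-539/876
  seg 3: a=-3 b=29/73 c=-233/438 d=233/3942
S(15/4) = 889/2336

Δ: Δ0=2/3, Δ1=-6, Δ2=-1, Δ3=-2/3
row 1: diag=8, rhs=-40; c'=1/8, d'=-5
row 2: denom=6−1·1/8=47/8; d'=(30−1·-5)/(47/8)=280/47
row 3: denom=10−2·16/47=438/47; d'=(2−2·280/47)/(438/47)=-233/219
back: M3=-233/219
back: M2=280/47−16/47·-233/219=1384/219
back: M1=-5−1/8·1384/219=-1268/219
M: M0=0, M1=-1268/219, M2=1384/219, M3=-233/219, M4=0
seg 0: a=3, c=M0/2=0, d=(M1−M0)/(6·3)=-634/1971, b=Δ0−h0·(2M0+M1)/6=260/73
seg 1: a=5, c=M1/2=-634/219, d=(M2−M1)/(6·1)=442/219, b=Δ1−h1·(2M1+M2)/6=-374/73
seg 2: a=-1, c=M2/2=692/219, d=(M3−M2)/(6·2)=-539/876, b=Δ2−h2·(2M2+M3)/6=-1064/219
seg 3: a=-3, c=M3/2=-233/438, d=(M4−M3)/(6·3)=233/3942, b=Δ3−h3·(2M3+M4)/6=29/73
t_q=15/4 → seg 1, τ=3/4; S=5+-374/73·τ+-634/219·τ²+442/219·τ³=889/2336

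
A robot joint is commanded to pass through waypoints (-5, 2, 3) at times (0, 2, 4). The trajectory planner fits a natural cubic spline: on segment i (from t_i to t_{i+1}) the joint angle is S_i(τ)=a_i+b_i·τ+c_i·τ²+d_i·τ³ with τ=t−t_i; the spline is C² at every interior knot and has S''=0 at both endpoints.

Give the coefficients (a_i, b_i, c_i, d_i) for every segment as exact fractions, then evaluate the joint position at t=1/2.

Δ: Δ0=7/2, Δ1=1/2
row 1: diag=8, rhs=-18; c'=1/4, d'=-9/4
back: M1=-9/4
M: M0=0, M1=-9/4, M2=0
seg 0: a=-5, c=M0/2=0, d=(M1−M0)/(6·2)=-3/16, b=Δ0−h0·(2M0+M1)/6=17/4
seg 1: a=2, c=M1/2=-9/8, d=(M2−M1)/(6·2)=3/16, b=Δ1−h1·(2M1+M2)/6=2
t_q=1/2 → seg 0, τ=1/2; S=-5+17/4·τ+0·τ²+-3/16·τ³=-371/128

  seg 0: a=-5 b=17/4 c=0 d=-3/16
  seg 1: a=2 b=2 c=-9/8 d=3/16
S(1/2) = -371/128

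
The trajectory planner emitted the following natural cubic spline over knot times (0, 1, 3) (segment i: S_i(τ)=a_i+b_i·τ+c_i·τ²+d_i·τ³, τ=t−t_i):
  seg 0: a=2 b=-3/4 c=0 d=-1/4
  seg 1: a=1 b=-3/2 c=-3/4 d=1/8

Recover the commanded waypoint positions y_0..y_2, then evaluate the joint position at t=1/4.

y_0 = S_0(0) = a_0 = 2
y_1 = S_1(0) = a_1 = 1
y_2 = S_1(2) = -4
t_q=1/4 is in segment 0 (τ=1/4); S_0(τ)=463/256

y_0=2 y_1=1 y_2=-4
S(1/4) = 463/256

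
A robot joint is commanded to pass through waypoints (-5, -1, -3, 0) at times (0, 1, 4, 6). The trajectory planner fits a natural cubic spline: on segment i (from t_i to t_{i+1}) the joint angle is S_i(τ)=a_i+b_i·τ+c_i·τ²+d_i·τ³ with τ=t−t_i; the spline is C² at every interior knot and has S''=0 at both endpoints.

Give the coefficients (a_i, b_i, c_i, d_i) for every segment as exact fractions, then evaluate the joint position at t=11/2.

Δ: Δ0=4, Δ1=-2/3, Δ2=3/2
row 1: diag=8, rhs=-28; c'=3/8, d'=-7/2
row 2: denom=10−3·3/8=71/8; d'=(13−3·-7/2)/(71/8)=188/71
back: M2=188/71
back: M1=-7/2−3/8·188/71=-319/71
M: M0=0, M1=-319/71, M2=188/71, M3=0
seg 0: a=-5, c=M0/2=0, d=(M1−M0)/(6·1)=-319/426, b=Δ0−h0·(2M0+M1)/6=2023/426
seg 1: a=-1, c=M1/2=-319/142, d=(M2−M1)/(6·3)=169/426, b=Δ1−h1·(2M1+M2)/6=533/213
seg 2: a=-3, c=M2/2=94/71, d=(M3−M2)/(6·2)=-47/213, b=Δ2−h2·(2M2+M3)/6=-113/426
t_q=11/2 → seg 2, τ=3/2; S=-3+-113/426·τ+94/71·τ²+-47/213·τ³=-661/568

  seg 0: a=-5 b=2023/426 c=0 d=-319/426
  seg 1: a=-1 b=533/213 c=-319/142 d=169/426
  seg 2: a=-3 b=-113/426 c=94/71 d=-47/213
S(11/2) = -661/568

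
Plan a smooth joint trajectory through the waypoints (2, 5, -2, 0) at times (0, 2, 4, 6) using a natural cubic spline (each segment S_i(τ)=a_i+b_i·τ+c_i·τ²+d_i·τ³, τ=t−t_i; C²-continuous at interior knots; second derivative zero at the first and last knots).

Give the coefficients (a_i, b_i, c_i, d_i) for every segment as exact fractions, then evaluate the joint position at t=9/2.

Δ: Δ0=3/2, Δ1=-7/2, Δ2=1
row 1: diag=8, rhs=-30; c'=1/4, d'=-15/4
row 2: denom=8−2·1/4=15/2; d'=(27−2·-15/4)/(15/2)=23/5
back: M2=23/5
back: M1=-15/4−1/4·23/5=-49/10
M: M0=0, M1=-49/10, M2=23/5, M3=0
seg 0: a=2, c=M0/2=0, d=(M1−M0)/(6·2)=-49/120, b=Δ0−h0·(2M0+M1)/6=47/15
seg 1: a=5, c=M1/2=-49/20, d=(M2−M1)/(6·2)=19/24, b=Δ1−h1·(2M1+M2)/6=-53/30
seg 2: a=-2, c=M2/2=23/10, d=(M3−M2)/(6·2)=-23/60, b=Δ2−h2·(2M2+M3)/6=-31/15
t_q=9/2 → seg 2, τ=1/2; S=-2+-31/15·τ+23/10·τ²+-23/60·τ³=-401/160

  seg 0: a=2 b=47/15 c=0 d=-49/120
  seg 1: a=5 b=-53/30 c=-49/20 d=19/24
  seg 2: a=-2 b=-31/15 c=23/10 d=-23/60
S(9/2) = -401/160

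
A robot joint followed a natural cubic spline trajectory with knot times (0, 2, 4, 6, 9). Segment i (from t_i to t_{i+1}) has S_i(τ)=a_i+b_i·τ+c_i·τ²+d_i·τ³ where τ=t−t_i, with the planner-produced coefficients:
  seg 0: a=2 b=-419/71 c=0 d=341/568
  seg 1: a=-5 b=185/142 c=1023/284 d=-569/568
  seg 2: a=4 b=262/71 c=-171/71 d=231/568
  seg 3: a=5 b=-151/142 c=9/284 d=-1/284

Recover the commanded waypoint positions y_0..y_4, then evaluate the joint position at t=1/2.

y_0=2 y_1=-5 y_2=4 y_3=5 y_4=2
S(1/2) = -3979/4544

y_0 = S_0(0) = a_0 = 2
y_1 = S_1(0) = a_1 = -5
y_2 = S_2(0) = a_2 = 4
y_3 = S_3(0) = a_3 = 5
y_4 = S_3(3) = 2
t_q=1/2 is in segment 0 (τ=1/2); S_0(τ)=-3979/4544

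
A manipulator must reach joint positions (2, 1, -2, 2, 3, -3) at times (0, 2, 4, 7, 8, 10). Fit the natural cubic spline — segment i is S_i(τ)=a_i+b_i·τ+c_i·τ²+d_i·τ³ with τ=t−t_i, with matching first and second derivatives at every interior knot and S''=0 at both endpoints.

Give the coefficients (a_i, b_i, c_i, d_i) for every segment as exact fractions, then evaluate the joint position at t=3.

  seg 0: a=2 b=-172/2355 c=0 d=-2011/18840
  seg 1: a=1 b=-6377/4710 c=-2011/3140 d=1069/3768
  seg 2: a=-2 b=-1204/2355 c=1667/1570 d=-421/2826
  seg 3: a=2 b=8653/4710 c=-219/785 d=-2629/4710
  seg 4: a=3 b=-931/2355 c=-3067/1570 d=3067/9420
S(3) = -4463/6280

Δ: Δ0=-1/2, Δ1=-3/2, Δ2=4/3, Δ3=1, Δ4=-3
row 1: diag=8, rhs=-6; c'=1/4, d'=-3/4
row 2: denom=10−2·1/4=19/2; d'=(17−2·-3/4)/(19/2)=37/19
row 3: denom=8−3·6/19=134/19; d'=(-2−3·37/19)/(134/19)=-149/134
row 4: denom=6−1·19/134=785/134; d'=(-24−1·-149/134)/(785/134)=-3067/785
back: M4=-3067/785
back: M3=-149/134−19/134·-3067/785=-438/785
back: M2=37/19−6/19·-438/785=1667/785
back: M1=-3/4−1/4·1667/785=-2011/1570
M: M0=0, M1=-2011/1570, M2=1667/785, M3=-438/785, M4=-3067/785, M5=0
seg 0: a=2, c=M0/2=0, d=(M1−M0)/(6·2)=-2011/18840, b=Δ0−h0·(2M0+M1)/6=-172/2355
seg 1: a=1, c=M1/2=-2011/3140, d=(M2−M1)/(6·2)=1069/3768, b=Δ1−h1·(2M1+M2)/6=-6377/4710
seg 2: a=-2, c=M2/2=1667/1570, d=(M3−M2)/(6·3)=-421/2826, b=Δ2−h2·(2M2+M3)/6=-1204/2355
seg 3: a=2, c=M3/2=-219/785, d=(M4−M3)/(6·1)=-2629/4710, b=Δ3−h3·(2M3+M4)/6=8653/4710
seg 4: a=3, c=M4/2=-3067/1570, d=(M5−M4)/(6·2)=3067/9420, b=Δ4−h4·(2M4+M5)/6=-931/2355
t_q=3 → seg 1, τ=1; S=1+-6377/4710·τ+-2011/3140·τ²+1069/3768·τ³=-4463/6280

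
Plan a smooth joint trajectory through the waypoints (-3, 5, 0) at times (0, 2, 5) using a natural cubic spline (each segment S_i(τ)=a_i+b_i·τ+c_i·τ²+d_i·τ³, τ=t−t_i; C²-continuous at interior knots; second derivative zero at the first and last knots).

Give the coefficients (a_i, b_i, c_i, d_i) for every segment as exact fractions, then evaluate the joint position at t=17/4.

Δ: Δ0=4, Δ1=-5/3
row 1: diag=10, rhs=-34; c'=3/10, d'=-17/5
back: M1=-17/5
M: M0=0, M1=-17/5, M2=0
seg 0: a=-3, c=M0/2=0, d=(M1−M0)/(6·2)=-17/60, b=Δ0−h0·(2M0+M1)/6=77/15
seg 1: a=5, c=M1/2=-17/10, d=(M2−M1)/(6·3)=17/90, b=Δ1−h1·(2M1+M2)/6=26/15
t_q=17/4 → seg 1, τ=9/4; S=5+26/15·τ+-17/10·τ²+17/90·τ³=313/128

  seg 0: a=-3 b=77/15 c=0 d=-17/60
  seg 1: a=5 b=26/15 c=-17/10 d=17/90
S(17/4) = 313/128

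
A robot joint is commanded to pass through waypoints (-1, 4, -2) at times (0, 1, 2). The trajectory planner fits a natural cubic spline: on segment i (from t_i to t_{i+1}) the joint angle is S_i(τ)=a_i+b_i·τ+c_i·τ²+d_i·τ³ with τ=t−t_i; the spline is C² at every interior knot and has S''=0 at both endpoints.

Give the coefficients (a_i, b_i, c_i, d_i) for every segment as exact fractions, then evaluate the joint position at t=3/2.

  seg 0: a=-1 b=31/4 c=0 d=-11/4
  seg 1: a=4 b=-1/2 c=-33/4 d=11/4
S(3/2) = 65/32

Δ: Δ0=5, Δ1=-6
row 1: diag=4, rhs=-66; c'=1/4, d'=-33/2
back: M1=-33/2
M: M0=0, M1=-33/2, M2=0
seg 0: a=-1, c=M0/2=0, d=(M1−M0)/(6·1)=-11/4, b=Δ0−h0·(2M0+M1)/6=31/4
seg 1: a=4, c=M1/2=-33/4, d=(M2−M1)/(6·1)=11/4, b=Δ1−h1·(2M1+M2)/6=-1/2
t_q=3/2 → seg 1, τ=1/2; S=4+-1/2·τ+-33/4·τ²+11/4·τ³=65/32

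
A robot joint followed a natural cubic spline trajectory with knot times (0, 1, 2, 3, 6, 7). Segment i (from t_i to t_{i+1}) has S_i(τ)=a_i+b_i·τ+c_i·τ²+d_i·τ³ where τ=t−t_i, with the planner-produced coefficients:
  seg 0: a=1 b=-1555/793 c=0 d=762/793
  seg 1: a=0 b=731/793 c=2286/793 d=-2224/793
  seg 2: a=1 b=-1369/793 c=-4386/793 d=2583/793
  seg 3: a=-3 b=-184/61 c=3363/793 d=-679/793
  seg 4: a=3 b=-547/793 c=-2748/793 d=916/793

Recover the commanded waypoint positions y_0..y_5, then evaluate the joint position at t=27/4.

y_0 = S_0(0) = a_0 = 1
y_1 = S_1(0) = a_1 = 0
y_2 = S_2(0) = a_2 = 1
y_3 = S_3(0) = a_3 = -3
y_4 = S_4(0) = a_4 = 3
y_5 = S_4(1) = 0
t_q=27/4 is in segment 4 (τ=3/4); S_4(τ)=12951/12688

y_0=1 y_1=0 y_2=1 y_3=-3 y_4=3 y_5=0
S(27/4) = 12951/12688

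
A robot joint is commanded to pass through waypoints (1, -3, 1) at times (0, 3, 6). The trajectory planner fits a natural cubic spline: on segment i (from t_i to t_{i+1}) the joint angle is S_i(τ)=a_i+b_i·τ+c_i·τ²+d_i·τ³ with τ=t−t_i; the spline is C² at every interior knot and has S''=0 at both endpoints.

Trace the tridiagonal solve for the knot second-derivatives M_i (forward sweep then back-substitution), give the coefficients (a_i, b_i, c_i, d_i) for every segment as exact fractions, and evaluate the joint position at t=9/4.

  seg 0: a=1 b=-2 c=0 d=2/27
  seg 1: a=-3 b=0 c=2/3 d=-2/27
S(9/4) = -85/32

Δ: Δ0=-4/3, Δ1=4/3
row 1: diag=12, rhs=16; c'=1/4, d'=4/3
back: M1=4/3
M: M0=0, M1=4/3, M2=0
seg 0: a=1, c=M0/2=0, d=(M1−M0)/(6·3)=2/27, b=Δ0−h0·(2M0+M1)/6=-2
seg 1: a=-3, c=M1/2=2/3, d=(M2−M1)/(6·3)=-2/27, b=Δ1−h1·(2M1+M2)/6=0
t_q=9/4 → seg 0, τ=9/4; S=1+-2·τ+0·τ²+2/27·τ³=-85/32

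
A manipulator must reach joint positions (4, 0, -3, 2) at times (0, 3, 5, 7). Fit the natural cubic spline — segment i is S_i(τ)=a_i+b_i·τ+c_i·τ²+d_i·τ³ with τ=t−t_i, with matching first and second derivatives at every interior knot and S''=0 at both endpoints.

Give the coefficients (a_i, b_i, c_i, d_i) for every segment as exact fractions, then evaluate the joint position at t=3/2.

  seg 0: a=4 b=-55/57 c=0 d=-7/171
  seg 1: a=0 b=-118/57 c=-7/19 d=149/456
  seg 2: a=-3 b=43/114 c=121/76 d=-121/456
S(3/2) = 367/152

Δ: Δ0=-4/3, Δ1=-3/2, Δ2=5/2
row 1: diag=10, rhs=-1; c'=1/5, d'=-1/10
row 2: denom=8−2·1/5=38/5; d'=(24−2·-1/10)/(38/5)=121/38
back: M2=121/38
back: M1=-1/10−1/5·121/38=-14/19
M: M0=0, M1=-14/19, M2=121/38, M3=0
seg 0: a=4, c=M0/2=0, d=(M1−M0)/(6·3)=-7/171, b=Δ0−h0·(2M0+M1)/6=-55/57
seg 1: a=0, c=M1/2=-7/19, d=(M2−M1)/(6·2)=149/456, b=Δ1−h1·(2M1+M2)/6=-118/57
seg 2: a=-3, c=M2/2=121/76, d=(M3−M2)/(6·2)=-121/456, b=Δ2−h2·(2M2+M3)/6=43/114
t_q=3/2 → seg 0, τ=3/2; S=4+-55/57·τ+0·τ²+-7/171·τ³=367/152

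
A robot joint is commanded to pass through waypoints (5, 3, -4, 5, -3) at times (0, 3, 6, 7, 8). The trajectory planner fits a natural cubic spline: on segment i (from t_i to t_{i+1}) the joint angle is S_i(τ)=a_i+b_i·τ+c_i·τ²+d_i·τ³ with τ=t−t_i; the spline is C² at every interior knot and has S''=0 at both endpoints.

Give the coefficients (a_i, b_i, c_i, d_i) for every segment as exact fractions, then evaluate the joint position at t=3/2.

Δ: Δ0=-2/3, Δ1=-7/3, Δ2=9, Δ3=-8
row 1: diag=12, rhs=-10; c'=1/4, d'=-5/6
row 2: denom=8−3·1/4=29/4; d'=(68−3·-5/6)/(29/4)=282/29
row 3: denom=4−1·4/29=112/29; d'=(-102−1·282/29)/(112/29)=-405/14
back: M3=-405/14
back: M2=282/29−4/29·-405/14=96/7
back: M1=-5/6−1/4·96/7=-179/42
M: M0=0, M1=-179/42, M2=96/7, M3=-405/14, M4=0
seg 0: a=5, c=M0/2=0, d=(M1−M0)/(6·3)=-179/756, b=Δ0−h0·(2M0+M1)/6=41/28
seg 1: a=3, c=M1/2=-179/84, d=(M2−M1)/(6·3)=755/756, b=Δ1−h1·(2M1+M2)/6=-69/14
seg 2: a=-4, c=M2/2=48/7, d=(M3−M2)/(6·1)=-199/28, b=Δ2−h2·(2M2+M3)/6=37/4
seg 3: a=5, c=M3/2=-405/28, d=(M4−M3)/(6·1)=135/28, b=Δ3−h3·(2M3+M4)/6=23/14
t_q=3/2 → seg 0, τ=3/2; S=5+41/28·τ+0·τ²+-179/756·τ³=1433/224

  seg 0: a=5 b=41/28 c=0 d=-179/756
  seg 1: a=3 b=-69/14 c=-179/84 d=755/756
  seg 2: a=-4 b=37/4 c=48/7 d=-199/28
  seg 3: a=5 b=23/14 c=-405/28 d=135/28
S(3/2) = 1433/224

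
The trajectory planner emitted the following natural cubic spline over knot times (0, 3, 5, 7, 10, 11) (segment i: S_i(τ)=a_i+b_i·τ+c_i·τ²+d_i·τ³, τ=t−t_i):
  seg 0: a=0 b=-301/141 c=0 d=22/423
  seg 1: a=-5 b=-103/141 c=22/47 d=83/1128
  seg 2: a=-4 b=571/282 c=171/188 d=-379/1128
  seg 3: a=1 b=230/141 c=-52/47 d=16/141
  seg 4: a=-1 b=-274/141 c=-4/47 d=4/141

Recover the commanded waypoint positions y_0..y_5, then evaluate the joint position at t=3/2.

y_0=0 y_1=-5 y_2=-4 y_3=1 y_4=-1 y_5=-3
S(3/2) = -569/188

y_0 = S_0(0) = a_0 = 0
y_1 = S_1(0) = a_1 = -5
y_2 = S_2(0) = a_2 = -4
y_3 = S_3(0) = a_3 = 1
y_4 = S_4(0) = a_4 = -1
y_5 = S_4(1) = -3
t_q=3/2 is in segment 0 (τ=3/2); S_0(τ)=-569/188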